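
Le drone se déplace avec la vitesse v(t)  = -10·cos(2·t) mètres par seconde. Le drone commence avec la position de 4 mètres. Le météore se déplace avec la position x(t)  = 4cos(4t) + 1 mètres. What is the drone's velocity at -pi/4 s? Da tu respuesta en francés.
De l'équation de la vitesse v(t) = -10·cos(2·t), nous substituons t = -pi/4 pour obtenir v = 0.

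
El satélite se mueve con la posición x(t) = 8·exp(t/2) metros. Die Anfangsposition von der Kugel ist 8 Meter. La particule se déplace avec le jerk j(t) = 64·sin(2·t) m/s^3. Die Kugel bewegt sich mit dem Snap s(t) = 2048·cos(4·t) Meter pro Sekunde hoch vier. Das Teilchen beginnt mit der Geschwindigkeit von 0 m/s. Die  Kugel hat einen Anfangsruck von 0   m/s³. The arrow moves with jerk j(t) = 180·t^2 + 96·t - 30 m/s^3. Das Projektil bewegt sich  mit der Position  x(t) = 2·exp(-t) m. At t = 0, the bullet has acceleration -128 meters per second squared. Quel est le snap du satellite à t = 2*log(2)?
En partant de la position x(t) = 8·exp(t/2), nous prenons 4 dérivées. En prenant d/dt de x(t), nous trouvons v(t) = 4·exp(t/2). En dérivant la vitesse, nous obtenons l'accélération: a(t) = 2·exp(t/2). La dérivée de l'accélération donne le jerk: j(t) = exp(t/2). La dérivée du jerk donne le snap: s(t) = exp(t/2)/2. En utilisant s(t) = exp(t/2)/2 et en substituant t = 2*log(2), nous trouvons s = 1.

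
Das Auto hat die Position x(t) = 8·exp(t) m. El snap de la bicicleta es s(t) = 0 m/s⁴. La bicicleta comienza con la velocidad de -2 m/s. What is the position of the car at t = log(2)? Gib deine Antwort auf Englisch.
We have position x(t) = 8·exp(t). Substituting t = log(2): x(log(2)) = 16.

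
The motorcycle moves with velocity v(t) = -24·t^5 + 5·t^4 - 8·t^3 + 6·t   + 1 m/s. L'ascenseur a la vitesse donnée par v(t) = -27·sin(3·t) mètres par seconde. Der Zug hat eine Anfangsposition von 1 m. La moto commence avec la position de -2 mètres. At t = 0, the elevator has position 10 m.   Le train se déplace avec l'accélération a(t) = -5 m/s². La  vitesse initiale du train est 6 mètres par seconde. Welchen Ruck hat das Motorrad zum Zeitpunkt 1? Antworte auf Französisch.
Pour résoudre ceci, nous devons prendre 2 dérivées de notre équation de la vitesse v(t) = -24·t^5 + 5·t^4 - 8·t^3 + 6·t + 1. La dérivée de la vitesse donne l'accélération: a(t) = -120·t^4 + 20·t^3 - 24·t^2 + 6. La dérivée de l'accélération donne le jerk: j(t) = -480·t^3 + 60·t^2 - 48·t. Nous avons le jerk j(t) = -480·t^3 + 60·t^2 - 48·t. En substituant t = 1: j(1) = -468.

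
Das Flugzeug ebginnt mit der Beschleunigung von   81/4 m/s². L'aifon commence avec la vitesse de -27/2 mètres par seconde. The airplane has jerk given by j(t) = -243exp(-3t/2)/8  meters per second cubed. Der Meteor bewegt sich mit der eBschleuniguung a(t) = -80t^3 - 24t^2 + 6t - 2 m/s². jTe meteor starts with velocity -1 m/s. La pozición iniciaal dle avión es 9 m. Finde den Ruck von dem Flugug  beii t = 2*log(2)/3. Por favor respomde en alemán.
Aus der Gleichung für den Ruck j(t) = -243·exp(-3·t/2)/8, setzen wir t = 2*log(2)/3 ein und erhalten j = -243/16.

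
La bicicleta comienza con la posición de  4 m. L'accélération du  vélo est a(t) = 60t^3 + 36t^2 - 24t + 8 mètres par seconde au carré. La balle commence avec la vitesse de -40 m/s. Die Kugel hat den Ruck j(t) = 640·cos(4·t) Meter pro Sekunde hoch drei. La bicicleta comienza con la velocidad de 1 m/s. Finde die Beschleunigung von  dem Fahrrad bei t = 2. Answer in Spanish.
De la ecuación de la aceleración a(t) = 60·t^3 + 36·t^2 - 24·t + 8, sustituimos t = 2 para obtener a = 584.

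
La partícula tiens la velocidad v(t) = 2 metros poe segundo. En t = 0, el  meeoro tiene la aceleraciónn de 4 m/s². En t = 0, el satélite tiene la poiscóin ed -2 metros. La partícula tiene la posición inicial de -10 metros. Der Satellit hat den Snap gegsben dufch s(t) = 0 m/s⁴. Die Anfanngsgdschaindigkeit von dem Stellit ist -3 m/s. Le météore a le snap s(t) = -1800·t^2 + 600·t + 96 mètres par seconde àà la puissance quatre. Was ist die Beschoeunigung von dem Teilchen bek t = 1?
Wir müssen unsere Gleichung für die Geschwindigkeit v(t) = 2 1-mal ableiten. Durch Ableiten von der Geschwindigkeit erhalten wir die Beschleunigung: a(t) = 0. Aus der Gleichung für die Beschleunigung a(t) = 0, setzen wir t = 1 ein und erhalten a = 0.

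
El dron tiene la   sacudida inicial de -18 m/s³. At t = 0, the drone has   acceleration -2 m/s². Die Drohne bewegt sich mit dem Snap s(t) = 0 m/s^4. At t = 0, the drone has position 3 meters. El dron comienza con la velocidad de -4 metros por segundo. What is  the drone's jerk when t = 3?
To find the answer, we compute 1 integral of s(t) = 0. Finding the antiderivative of s(t) and using j(0) = -18: j(t) = -18. Using j(t) = -18 and substituting t = 3, we find j = -18.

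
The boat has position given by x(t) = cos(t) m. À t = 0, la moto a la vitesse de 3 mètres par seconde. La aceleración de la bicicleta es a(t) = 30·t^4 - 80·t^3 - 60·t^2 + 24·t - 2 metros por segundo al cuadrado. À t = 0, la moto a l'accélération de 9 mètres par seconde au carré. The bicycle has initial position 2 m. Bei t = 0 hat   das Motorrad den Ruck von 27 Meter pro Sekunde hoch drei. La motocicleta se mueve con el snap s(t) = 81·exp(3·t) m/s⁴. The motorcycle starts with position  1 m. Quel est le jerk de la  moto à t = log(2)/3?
Nous devons intégrer notre équation du snap s(t) = 81·exp(3·t) 1 fois. L'intégrale du snap, avec j(0) = 27, donne le jerk: j(t) = 27·exp(3·t). En utilisant j(t) = 27·exp(3·t) et en substituant t = log(2)/3, nous trouvons j = 54.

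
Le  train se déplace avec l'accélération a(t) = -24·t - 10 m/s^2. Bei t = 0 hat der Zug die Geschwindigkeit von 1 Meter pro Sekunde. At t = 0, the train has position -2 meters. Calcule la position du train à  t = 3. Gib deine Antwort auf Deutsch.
Wir müssen unsere Gleichung für die Beschleunigung a(t) = -24·t - 10 2-mal integrieren. Durch Integration von der Beschleunigung und Verwendung der Anfangsbedingung v(0) = 1, erhalten wir v(t) = -12·t^2 - 10·t + 1. Mit ∫v(t)dt und Anwendung von x(0) = -2, finden wir x(t) = -4·t^3 - 5·t^2 + t - 2. Mit x(t) = -4·t^3 - 5·t^2 + t - 2 und Einsetzen von t = 3, finden wir x = -152.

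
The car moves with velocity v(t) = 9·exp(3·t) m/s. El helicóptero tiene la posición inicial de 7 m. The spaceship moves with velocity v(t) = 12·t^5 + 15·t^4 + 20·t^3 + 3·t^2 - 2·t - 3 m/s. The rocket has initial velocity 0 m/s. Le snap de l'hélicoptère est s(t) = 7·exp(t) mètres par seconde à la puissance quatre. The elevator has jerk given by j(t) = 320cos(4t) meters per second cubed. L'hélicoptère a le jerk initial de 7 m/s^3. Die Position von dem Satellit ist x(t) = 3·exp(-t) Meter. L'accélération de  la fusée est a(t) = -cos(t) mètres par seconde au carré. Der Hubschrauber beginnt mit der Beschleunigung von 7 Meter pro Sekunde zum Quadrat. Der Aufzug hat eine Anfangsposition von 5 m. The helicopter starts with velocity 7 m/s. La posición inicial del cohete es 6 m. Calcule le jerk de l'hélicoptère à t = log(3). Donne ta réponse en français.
Nous devons trouver l'intégrale de notre équation du snap s(t) = 7·exp(t) 1 fois. En prenant ∫s(t)dt et en appliquant j(0) = 7, nous trouvons j(t) = 7·exp(t). De l'équation du jerk j(t) = 7·exp(t), nous substituons t = log(3) pour obtenir j = 21.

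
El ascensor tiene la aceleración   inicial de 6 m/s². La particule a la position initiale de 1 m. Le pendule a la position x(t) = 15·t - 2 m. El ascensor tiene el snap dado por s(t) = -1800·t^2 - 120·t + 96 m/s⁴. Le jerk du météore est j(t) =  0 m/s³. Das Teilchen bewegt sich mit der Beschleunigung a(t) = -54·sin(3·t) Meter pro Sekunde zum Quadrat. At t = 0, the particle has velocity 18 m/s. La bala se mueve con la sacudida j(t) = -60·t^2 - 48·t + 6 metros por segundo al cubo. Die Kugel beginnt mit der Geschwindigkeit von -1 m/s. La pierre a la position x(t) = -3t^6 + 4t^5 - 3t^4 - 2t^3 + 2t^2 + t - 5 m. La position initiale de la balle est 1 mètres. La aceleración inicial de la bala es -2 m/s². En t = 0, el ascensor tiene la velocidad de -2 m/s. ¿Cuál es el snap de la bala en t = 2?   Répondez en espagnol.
Debemos derivar nuestra ecuación de la sacudida j(t) = -60·t^2 - 48·t + 6 1 vez. Derivando la sacudida, obtenemos el snap: s(t) = -120·t - 48. Tenemos el snap s(t) = -120·t - 48. Sustituyendo t = 2: s(2) = -288.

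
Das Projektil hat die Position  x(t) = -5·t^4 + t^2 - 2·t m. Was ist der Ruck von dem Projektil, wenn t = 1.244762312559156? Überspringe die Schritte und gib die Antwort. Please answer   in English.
The answer is -149.371477507099.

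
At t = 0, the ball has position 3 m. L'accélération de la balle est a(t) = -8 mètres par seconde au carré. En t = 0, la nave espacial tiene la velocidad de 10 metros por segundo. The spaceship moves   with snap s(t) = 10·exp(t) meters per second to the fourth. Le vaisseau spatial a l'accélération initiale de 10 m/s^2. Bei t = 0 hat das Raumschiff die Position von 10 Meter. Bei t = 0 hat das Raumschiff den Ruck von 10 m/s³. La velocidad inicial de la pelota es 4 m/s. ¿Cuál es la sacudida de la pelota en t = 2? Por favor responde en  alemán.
Ausgehend von der Beschleunigung a(t) = -8, nehmen wir 1 Ableitung. Die Ableitung von der Beschleunigung ergibt den Ruck: j(t) = 0. Wir haben den Ruck j(t) = 0. Durch Einsetzen von t = 2: j(2) = 0.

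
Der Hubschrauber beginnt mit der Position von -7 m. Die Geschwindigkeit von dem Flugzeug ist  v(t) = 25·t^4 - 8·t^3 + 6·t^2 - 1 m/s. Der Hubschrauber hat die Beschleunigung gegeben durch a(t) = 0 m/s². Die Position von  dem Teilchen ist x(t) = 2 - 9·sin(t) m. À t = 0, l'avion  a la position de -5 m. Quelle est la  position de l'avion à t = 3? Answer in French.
En partant de la vitesse v(t) = 25·t^4 - 8·t^3 + 6·t^2 - 1, nous prenons 1 intégrale. En intégrant la vitesse et en utilisant la condition initiale x(0) = -5, nous obtenons x(t) = 5·t^5 - 2·t^4 + 2·t^3 - t - 5. En utilisant x(t) = 5·t^5 - 2·t^4 + 2·t^3 - t - 5 et en substituant t = 3, nous trouvons x = 1099.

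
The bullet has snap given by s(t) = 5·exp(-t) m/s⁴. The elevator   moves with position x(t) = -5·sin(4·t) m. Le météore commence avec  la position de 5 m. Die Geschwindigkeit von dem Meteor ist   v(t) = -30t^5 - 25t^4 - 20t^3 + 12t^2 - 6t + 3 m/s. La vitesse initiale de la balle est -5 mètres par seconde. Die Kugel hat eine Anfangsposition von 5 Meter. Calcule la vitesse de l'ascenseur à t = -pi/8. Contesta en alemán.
Um dies zu lösen, müssen wir 1 Ableitung unserer Gleichung für die Position x(t) = -5·sin(4·t) nehmen. Die Ableitung von der Position ergibt die Geschwindigkeit: v(t) = -20·cos(4·t). Wir haben die Geschwindigkeit v(t) = -20·cos(4·t). Durch Einsetzen von t = -pi/8: v(-pi/8) = 0.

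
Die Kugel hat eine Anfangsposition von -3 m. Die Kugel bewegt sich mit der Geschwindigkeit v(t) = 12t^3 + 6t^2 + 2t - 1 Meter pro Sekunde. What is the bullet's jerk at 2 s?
Starting from velocity v(t) = 12·t^3 + 6·t^2 + 2·t - 1, we take 2 derivatives. Taking d/dt of v(t), we find a(t) = 36·t^2 + 12·t + 2. The derivative of acceleration gives jerk: j(t) = 72·t + 12. From the given jerk equation j(t) = 72·t + 12, we substitute t = 2 to get j = 156.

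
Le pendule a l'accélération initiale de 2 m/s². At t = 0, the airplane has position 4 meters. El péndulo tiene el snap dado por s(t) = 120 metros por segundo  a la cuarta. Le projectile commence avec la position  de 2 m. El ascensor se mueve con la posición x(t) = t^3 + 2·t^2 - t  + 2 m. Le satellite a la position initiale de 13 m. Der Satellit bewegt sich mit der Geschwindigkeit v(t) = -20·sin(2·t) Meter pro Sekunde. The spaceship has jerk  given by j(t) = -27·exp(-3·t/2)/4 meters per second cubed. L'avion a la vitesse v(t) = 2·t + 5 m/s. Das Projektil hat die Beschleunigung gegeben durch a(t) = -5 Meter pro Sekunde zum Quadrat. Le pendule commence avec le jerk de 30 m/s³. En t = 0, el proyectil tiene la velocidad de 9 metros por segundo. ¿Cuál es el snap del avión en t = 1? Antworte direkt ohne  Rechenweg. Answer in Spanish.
En t = 1, s = 0.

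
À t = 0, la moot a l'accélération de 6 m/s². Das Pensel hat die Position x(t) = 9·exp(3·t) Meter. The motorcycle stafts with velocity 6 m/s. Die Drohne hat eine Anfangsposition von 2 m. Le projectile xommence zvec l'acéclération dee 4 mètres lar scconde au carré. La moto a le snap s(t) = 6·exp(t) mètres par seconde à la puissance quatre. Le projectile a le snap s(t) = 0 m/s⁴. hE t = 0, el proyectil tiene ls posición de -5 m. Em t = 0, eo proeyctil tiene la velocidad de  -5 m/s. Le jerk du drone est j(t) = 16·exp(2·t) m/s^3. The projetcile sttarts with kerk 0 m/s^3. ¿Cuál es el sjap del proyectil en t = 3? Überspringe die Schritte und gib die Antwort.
La respuesta es 0.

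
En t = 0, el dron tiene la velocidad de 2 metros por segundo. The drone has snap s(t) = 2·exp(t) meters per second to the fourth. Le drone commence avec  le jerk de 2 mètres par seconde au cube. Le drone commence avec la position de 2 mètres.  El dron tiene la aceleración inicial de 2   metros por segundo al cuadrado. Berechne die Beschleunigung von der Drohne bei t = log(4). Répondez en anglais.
To find the answer, we compute 2 integrals of s(t) = 2·exp(t). The antiderivative of snap is jerk. Using j(0) = 2, we get j(t) = 2·exp(t). Integrating jerk and using the initial condition a(0) = 2, we get a(t) = 2·exp(t). From the given acceleration equation a(t) = 2·exp(t), we substitute t = log(4) to get a = 8.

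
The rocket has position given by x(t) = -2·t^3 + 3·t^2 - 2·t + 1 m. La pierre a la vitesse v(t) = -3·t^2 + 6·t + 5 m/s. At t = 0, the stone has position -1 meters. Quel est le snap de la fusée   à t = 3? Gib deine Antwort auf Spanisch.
Partiendo de la posición x(t) = -2·t^3 + 3·t^2 - 2·t + 1, tomamos 4 derivadas. Derivando la posición, obtenemos la velocidad: v(t) = -6·t^2 + 6·t - 2. Derivando la velocidad, obtenemos la aceleración: a(t) = 6 - 12·t. Derivando la aceleración, obtenemos la sacudida: j(t) = -12. Tomando d/dt de j(t), encontramos s(t) = 0. Tenemos el snap s(t) = 0. Sustituyendo t = 3: s(3) = 0.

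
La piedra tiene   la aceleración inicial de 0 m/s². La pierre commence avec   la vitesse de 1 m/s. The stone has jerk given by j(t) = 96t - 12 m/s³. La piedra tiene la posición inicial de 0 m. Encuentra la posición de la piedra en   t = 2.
Necesitamos integrar nuestra ecuación de la sacudida j(t) = 96·t - 12 3 veces. La antiderivada de la sacudida es la aceleración. Usando a(0) = 0, obtenemos a(t) = 12·t·(4·t - 1). La antiderivada de la aceleración, con v(0) = 1, da la velocidad: v(t) = 16·t^3 - 6·t^2 + 1. Integrando la velocidad y usando la condición inicial x(0) = 0, obtenemos x(t) = 4·t^4 - 2·t^3 + t. Usando x(t) = 4·t^4 - 2·t^3 + t y sustituyendo t = 2, encontramos x = 50.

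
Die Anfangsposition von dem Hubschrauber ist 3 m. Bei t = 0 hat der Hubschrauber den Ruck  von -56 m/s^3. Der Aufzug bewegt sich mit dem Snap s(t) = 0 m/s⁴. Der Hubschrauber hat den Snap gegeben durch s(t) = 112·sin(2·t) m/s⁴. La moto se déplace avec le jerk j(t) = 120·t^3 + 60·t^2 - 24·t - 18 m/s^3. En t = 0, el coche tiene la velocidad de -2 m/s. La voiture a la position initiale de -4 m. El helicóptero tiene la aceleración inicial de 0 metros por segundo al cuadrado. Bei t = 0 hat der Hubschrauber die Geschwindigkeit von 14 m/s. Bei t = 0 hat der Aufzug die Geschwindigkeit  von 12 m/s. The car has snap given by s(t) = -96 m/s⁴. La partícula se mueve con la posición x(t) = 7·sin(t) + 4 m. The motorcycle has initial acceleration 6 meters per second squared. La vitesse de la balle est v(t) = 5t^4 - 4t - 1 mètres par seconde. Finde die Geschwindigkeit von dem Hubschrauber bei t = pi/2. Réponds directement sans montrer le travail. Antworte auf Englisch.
v(pi/2) = -14.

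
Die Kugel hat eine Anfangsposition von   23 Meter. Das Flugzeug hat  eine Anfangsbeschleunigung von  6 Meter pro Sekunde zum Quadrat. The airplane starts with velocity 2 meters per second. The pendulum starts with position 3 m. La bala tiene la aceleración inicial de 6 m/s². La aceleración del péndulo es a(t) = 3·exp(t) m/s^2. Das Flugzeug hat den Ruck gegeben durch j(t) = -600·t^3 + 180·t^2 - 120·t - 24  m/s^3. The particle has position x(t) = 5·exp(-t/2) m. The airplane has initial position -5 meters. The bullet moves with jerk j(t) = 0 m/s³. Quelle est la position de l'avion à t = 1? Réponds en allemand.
Wir müssen unsere Gleichung für den Ruck j(t) = -600·t^3 + 180·t^2 - 120·t - 24 3-mal integrieren. Die Stammfunktion von dem Ruck, mit a(0) = 6, ergibt die Beschleunigung: a(t) = -150·t^4 + 60·t^3 - 60·t^2 - 24·t + 6. Das Integral von der Beschleunigung ist die Geschwindigkeit. Mit v(0) = 2 erhalten wir v(t) = -30·t^5 + 15·t^4 - 20·t^3 - 12·t^2 + 6·t + 2. Mit ∫v(t)dt und Anwendung von x(0) = -5, finden wir x(t) = -5·t^6 + 3·t^5 - 5·t^4 - 4·t^3 + 3·t^2 + 2·t - 5. Mit x(t) = -5·t^6 + 3·t^5 - 5·t^4 - 4·t^3 + 3·t^2 + 2·t - 5 und Einsetzen von t = 1, finden wir x = -11.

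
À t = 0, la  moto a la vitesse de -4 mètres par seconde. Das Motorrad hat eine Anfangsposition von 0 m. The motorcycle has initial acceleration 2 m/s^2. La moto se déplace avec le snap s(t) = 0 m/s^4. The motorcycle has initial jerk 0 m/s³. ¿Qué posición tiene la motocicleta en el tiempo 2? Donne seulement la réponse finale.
La respuesta es -4.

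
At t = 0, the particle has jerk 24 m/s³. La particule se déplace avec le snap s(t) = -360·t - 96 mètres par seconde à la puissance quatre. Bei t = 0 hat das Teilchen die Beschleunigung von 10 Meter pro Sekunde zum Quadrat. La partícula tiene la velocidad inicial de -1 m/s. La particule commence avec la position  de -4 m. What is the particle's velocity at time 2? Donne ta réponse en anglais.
To find the answer, we compute 3 antiderivatives of s(t) = -360·t - 96. The antiderivative of snap is jerk. Using j(0) = 24, we get j(t) = -180·t^2 - 96·t + 24. The integral of jerk, with a(0) = 10, gives acceleration: a(t) = -60·t^3 - 48·t^2 + 24·t + 10. Finding the antiderivative of a(t) and using v(0) = -1: v(t) = -15·t^4 - 16·t^3 + 12·t^2 + 10·t - 1. We have velocity v(t) = -15·t^4 - 16·t^3 + 12·t^2 + 10·t - 1. Substituting t = 2: v(2) = -301.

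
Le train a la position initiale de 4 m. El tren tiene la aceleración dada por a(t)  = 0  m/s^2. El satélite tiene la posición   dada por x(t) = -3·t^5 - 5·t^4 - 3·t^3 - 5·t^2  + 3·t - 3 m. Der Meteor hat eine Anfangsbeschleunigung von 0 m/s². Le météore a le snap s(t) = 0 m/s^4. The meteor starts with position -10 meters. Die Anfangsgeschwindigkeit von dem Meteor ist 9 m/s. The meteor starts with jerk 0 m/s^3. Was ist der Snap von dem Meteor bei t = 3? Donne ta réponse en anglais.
From the given snap equation s(t) = 0, we substitute t = 3 to get s = 0.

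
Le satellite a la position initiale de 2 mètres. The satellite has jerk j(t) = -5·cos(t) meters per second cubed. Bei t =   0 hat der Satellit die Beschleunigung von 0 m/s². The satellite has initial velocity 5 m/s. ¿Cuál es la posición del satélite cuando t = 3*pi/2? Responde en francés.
Nous devons trouver l'intégrale de notre équation du jerk j(t) = -5·cos(t) 3 fois. En intégrant le jerk et en utilisant la condition initiale a(0) = 0, nous obtenons a(t) = -5·sin(t). En intégrant l'accélération et en utilisant la condition initiale v(0) = 5, nous obtenons v(t) = 5·cos(t). L'intégrale de la vitesse, avec x(0) = 2, donne la position: x(t) = 5·sin(t) + 2. De l'équation de la position x(t) = 5·sin(t) + 2, nous substituons t = 3*pi/2 pour obtenir x = -3.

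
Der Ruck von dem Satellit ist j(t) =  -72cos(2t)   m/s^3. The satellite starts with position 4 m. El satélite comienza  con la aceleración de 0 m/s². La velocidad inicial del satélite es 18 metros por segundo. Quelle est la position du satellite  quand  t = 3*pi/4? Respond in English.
To find the answer, we compute 3 antiderivatives of j(t) = -72·cos(2·t). The antiderivative of jerk is acceleration. Using a(0) = 0, we get a(t) = -36·sin(2·t). The integral of acceleration, with v(0) = 18, gives velocity: v(t) = 18·cos(2·t). Integrating velocity and using the initial condition x(0) = 4, we get x(t) = 9·sin(2·t) + 4. From the given position equation x(t) = 9·sin(2·t) + 4, we substitute t = 3*pi/4 to get x = -5.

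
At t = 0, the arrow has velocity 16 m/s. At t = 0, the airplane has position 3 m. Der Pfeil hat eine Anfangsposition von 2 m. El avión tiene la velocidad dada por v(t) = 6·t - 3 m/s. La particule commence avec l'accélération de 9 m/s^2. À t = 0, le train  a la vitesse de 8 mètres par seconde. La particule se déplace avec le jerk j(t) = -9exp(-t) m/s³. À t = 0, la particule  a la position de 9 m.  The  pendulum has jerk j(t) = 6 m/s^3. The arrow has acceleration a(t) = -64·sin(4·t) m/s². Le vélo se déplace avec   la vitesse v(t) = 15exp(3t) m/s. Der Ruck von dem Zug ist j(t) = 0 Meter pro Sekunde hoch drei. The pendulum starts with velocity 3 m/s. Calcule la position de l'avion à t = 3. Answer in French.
Pour résoudre ceci, nous devons prendre 1 primitive de notre équation de la vitesse v(t) = 6·t - 3. En prenant ∫v(t)dt et en appliquant x(0) = 3, nous trouvons x(t) = 3·t^2 - 3·t + 3. Nous avons la position x(t) = 3·t^2 - 3·t + 3. En substituant t = 3: x(3) = 21.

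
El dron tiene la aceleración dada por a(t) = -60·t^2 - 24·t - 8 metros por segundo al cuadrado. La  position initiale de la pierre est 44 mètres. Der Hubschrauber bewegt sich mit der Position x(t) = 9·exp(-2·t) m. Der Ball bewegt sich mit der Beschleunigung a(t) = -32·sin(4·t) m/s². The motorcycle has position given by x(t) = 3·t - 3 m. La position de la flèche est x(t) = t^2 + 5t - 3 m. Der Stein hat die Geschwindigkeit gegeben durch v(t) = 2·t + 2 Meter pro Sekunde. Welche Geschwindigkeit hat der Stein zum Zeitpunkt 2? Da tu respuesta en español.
De la ecuación de la velocidad v(t) = 2·t + 2, sustituimos t = 2 para obtener v = 6.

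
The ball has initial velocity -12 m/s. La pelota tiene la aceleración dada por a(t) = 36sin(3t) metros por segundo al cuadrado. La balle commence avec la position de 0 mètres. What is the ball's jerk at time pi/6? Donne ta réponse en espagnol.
Partiendo de la aceleración a(t) = 36·sin(3·t), tomamos 1 derivada. Tomando d/dt de a(t), encontramos j(t) = 108·cos(3·t). Usando j(t) = 108·cos(3·t) y sustituyendo t = pi/6, encontramos j = 0.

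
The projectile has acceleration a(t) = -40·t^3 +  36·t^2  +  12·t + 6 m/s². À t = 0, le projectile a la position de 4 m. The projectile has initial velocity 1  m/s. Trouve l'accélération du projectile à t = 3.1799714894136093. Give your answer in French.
De l'équation de l'accélération a(t) = -40·t^3 + 36·t^2 + 12·t + 6, nous substituons t = 3.1799714894136093 pour obtenir a = -878.063152937360.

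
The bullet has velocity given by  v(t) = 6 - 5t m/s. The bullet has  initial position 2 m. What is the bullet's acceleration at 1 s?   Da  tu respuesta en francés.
Pour résoudre ceci, nous devons prendre 1 dérivée de notre équation de la vitesse v(t) = 6 - 5·t. En dérivant la vitesse, nous obtenons l'accélération: a(t) = -5. De l'équation de l'accélération a(t) = -5, nous substituons t = 1 pour obtenir a = -5.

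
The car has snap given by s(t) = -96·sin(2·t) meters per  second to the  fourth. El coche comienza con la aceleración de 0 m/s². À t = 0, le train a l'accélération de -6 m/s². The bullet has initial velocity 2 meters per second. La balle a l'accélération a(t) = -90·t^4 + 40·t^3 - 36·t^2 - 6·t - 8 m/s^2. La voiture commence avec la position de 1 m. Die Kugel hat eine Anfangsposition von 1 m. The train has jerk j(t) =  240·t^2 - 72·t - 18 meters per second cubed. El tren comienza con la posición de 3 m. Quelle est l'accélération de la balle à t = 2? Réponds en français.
En utilisant a(t) = -90·t^4 + 40·t^3 - 36·t^2 - 6·t - 8 et en substituant t = 2, nous trouvons a = -1284.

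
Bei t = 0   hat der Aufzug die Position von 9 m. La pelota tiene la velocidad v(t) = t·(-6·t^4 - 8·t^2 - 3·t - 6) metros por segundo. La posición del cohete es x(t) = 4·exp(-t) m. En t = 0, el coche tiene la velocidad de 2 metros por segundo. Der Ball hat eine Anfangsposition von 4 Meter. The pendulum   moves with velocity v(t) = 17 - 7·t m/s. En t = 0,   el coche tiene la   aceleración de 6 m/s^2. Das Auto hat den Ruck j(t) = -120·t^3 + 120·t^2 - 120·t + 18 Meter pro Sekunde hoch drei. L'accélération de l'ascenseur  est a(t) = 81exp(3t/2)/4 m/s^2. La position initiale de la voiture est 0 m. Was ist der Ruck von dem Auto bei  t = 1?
Mit j(t) = -120·t^3 + 120·t^2 - 120·t + 18 und Einsetzen von t = 1, finden wir j = -102.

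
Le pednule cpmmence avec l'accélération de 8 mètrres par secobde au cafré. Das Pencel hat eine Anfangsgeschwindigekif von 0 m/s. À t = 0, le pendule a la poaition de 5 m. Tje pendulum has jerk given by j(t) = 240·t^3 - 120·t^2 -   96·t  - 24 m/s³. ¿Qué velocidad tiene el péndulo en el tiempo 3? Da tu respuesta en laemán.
Wir müssen unsere Gleichung für den Ruck j(t) = 240·t^3 - 120·t^2 - 96·t - 24 2-mal integrieren. Das Integral von dem Ruck ist die Beschleunigung. Mit a(0) = 8 erhalten wir a(t) = 60·t^4 - 40·t^3 - 48·t^2 - 24·t + 8. Durch Integration von der Beschleunigung und Verwendung der Anfangsbedingung v(0) = 0, erhalten wir v(t) = 2·t·(6·t^4 - 5·t^3 - 8·t^2 - 6·t + 4). Mit v(t) = 2·t·(6·t^4 - 5·t^3 - 8·t^2 - 6·t + 4) und Einsetzen von t = 3, finden wir v = 1590.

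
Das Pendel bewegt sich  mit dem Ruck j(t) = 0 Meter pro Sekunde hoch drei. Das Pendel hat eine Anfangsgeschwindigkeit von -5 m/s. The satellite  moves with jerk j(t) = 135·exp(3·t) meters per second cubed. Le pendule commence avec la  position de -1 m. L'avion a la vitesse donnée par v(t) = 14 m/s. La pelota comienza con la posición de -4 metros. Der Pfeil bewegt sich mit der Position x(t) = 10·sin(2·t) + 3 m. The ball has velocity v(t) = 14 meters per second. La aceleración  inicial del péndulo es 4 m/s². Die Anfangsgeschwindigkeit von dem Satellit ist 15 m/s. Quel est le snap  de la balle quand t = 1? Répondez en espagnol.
Partiendo de la velocidad v(t) = 14, tomamos 3 derivadas. La derivada de la velocidad da la aceleración: a(t) = 0. La derivada de la aceleración da la sacudida: j(t) = 0. Derivando la sacudida, obtenemos el snap: s(t) = 0. Tenemos el snap s(t) = 0. Sustituyendo t = 1: s(1) = 0.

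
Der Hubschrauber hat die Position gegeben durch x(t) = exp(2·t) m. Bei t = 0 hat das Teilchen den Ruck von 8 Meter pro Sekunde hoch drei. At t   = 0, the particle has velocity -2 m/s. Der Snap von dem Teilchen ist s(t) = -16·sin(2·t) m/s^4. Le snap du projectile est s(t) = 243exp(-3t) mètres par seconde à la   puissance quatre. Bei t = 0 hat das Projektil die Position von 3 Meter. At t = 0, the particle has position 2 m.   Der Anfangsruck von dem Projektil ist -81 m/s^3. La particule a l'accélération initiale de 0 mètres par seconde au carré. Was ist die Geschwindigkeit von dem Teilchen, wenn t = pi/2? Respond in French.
En partant du snap s(t) = -16·sin(2·t), nous prenons 3 primitives. L'intégrale du snap, avec j(0) = 8, donne le jerk: j(t) = 8·cos(2·t). En prenant ∫j(t)dt et en appliquant a(0) = 0, nous trouvons a(t) = 4·sin(2·t). La primitive de l'accélération est la vitesse. En utilisant v(0) = -2, nous obtenons v(t) = -2·cos(2·t). En utilisant v(t) = -2·cos(2·t) et en substituant t = pi/2, nous trouvons v = 2.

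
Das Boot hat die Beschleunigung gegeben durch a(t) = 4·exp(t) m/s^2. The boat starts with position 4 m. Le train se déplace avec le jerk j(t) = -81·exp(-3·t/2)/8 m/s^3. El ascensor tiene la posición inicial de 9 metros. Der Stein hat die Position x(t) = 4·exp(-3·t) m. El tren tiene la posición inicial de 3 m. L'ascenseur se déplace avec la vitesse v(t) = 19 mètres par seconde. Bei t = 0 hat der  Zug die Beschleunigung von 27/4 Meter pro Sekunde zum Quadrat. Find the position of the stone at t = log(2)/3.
Using x(t) = 4·exp(-3·t) and substituting t = log(2)/3, we find x = 2.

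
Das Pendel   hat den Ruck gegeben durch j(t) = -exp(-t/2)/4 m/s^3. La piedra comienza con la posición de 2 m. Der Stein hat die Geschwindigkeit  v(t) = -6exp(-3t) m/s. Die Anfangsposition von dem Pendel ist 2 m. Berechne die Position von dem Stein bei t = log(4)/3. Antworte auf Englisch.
To find the answer, we compute 1 antiderivative of v(t) = -6·exp(-3·t). Taking ∫v(t)dt and applying x(0) = 2, we find x(t) = 2·exp(-3·t). From the given position equation x(t) = 2·exp(-3·t), we substitute t = log(4)/3 to get x = 1/2.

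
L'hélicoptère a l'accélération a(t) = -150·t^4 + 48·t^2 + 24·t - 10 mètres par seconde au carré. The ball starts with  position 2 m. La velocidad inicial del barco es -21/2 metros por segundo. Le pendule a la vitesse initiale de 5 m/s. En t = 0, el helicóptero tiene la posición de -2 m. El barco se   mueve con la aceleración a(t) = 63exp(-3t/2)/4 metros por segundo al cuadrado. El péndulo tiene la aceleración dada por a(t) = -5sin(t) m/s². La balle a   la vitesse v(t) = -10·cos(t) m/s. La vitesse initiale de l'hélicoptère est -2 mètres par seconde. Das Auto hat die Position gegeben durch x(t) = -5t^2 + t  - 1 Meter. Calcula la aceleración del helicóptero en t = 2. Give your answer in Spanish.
Usando a(t) = -150·t^4 + 48·t^2 + 24·t - 10 y sustituyendo t = 2, encontramos a = -2170.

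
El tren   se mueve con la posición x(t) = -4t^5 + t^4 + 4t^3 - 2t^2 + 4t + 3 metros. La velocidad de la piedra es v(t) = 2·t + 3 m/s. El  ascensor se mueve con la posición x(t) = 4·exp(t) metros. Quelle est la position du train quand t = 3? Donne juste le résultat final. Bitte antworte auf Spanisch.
La posición en t = 3 es x = -786.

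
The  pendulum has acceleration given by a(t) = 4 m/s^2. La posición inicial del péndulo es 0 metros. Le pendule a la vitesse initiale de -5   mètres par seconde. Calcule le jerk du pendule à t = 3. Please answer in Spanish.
Para resolver esto, necesitamos tomar 1 derivada de nuestra ecuación de la aceleración a(t) = 4. La derivada de la aceleración da la sacudida: j(t) = 0. Usando j(t) = 0 y sustituyendo t = 3, encontramos j = 0.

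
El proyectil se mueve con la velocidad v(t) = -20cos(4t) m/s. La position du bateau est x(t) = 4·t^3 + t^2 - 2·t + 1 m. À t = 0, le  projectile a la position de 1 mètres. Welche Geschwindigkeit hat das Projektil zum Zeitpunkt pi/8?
Wir haben die Geschwindigkeit v(t) = -20·cos(4·t). Durch Einsetzen von t = pi/8: v(pi/8) = 0.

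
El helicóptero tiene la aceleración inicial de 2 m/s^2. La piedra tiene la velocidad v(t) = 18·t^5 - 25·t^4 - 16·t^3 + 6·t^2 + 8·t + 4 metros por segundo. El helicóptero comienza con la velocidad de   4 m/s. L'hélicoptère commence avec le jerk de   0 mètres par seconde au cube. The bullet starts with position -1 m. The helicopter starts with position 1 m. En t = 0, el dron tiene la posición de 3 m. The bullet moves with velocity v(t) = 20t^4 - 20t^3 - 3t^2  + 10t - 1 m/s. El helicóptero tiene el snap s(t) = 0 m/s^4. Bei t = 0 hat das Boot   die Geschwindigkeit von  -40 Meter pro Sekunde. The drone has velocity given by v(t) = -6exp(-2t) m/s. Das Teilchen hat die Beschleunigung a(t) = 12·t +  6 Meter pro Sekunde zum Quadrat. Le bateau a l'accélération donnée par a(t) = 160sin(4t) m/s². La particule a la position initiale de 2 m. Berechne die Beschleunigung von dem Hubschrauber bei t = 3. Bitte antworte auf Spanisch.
Debemos encontrar la integral de nuestra ecuación del snap s(t) = 0 2 veces. La integral del snap es la sacudida. Usando j(0) = 0, obtenemos j(t) = 0. La integral de la sacudida, con a(0) = 2, da la aceleración: a(t) = 2. Tenemos la aceleración a(t) = 2. Sustituyendo t = 3: a(3) = 2.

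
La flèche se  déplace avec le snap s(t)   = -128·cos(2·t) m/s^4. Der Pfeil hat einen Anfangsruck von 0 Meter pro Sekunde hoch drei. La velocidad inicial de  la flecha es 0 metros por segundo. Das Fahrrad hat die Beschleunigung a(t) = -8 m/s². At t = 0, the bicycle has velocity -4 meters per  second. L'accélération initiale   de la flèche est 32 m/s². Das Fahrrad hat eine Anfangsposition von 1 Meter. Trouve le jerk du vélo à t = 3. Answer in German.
Um dies zu lösen, müssen wir 1 Ableitung unserer Gleichung für die Beschleunigung a(t) = -8 nehmen. Durch Ableiten von der Beschleunigung erhalten wir den Ruck: j(t) = 0. Mit j(t) = 0 und Einsetzen von t = 3, finden wir j = 0.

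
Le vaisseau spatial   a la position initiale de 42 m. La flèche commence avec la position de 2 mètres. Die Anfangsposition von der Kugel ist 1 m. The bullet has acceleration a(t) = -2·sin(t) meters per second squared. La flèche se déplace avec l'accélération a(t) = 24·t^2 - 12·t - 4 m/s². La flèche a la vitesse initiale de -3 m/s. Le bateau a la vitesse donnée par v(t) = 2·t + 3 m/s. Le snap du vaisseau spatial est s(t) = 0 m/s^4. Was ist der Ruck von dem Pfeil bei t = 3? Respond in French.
Nous devons dériver notre équation de l'accélération a(t) = 24·t^2 - 12·t - 4 1 fois. La dérivée de l'accélération donne le jerk: j(t) = 48·t - 12. Nous avons le jerk j(t) = 48·t - 12. En substituant t = 3: j(3) = 132.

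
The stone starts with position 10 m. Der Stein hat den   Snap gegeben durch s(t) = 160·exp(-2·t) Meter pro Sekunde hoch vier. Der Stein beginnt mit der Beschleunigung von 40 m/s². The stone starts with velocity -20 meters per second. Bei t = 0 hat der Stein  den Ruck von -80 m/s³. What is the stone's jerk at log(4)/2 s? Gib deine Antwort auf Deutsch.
Um dies zu lösen, müssen wir 1 Integral unserer Gleichung für den Snap s(t) = 160·exp(-2·t) finden. Die Stammfunktion von dem Snap ist der Ruck. Mit j(0) = -80 erhalten wir j(t) = -80·exp(-2·t). Aus der Gleichung für den Ruck j(t) = -80·exp(-2·t), setzen wir t = log(4)/2 ein und erhalten j = -20.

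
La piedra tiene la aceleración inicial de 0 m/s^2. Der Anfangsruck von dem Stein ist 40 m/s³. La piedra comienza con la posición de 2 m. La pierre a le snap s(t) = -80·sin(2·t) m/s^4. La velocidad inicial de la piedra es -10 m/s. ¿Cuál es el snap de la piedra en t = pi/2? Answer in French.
Nous avons le snap s(t) = -80·sin(2·t). En substituant t = pi/2: s(pi/2) = 0.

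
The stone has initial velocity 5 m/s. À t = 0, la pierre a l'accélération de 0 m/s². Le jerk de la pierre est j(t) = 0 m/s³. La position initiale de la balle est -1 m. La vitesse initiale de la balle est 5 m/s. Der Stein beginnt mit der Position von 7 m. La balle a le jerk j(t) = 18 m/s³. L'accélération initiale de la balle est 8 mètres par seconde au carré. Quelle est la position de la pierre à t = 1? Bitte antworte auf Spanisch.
Para resolver esto, necesitamos tomar 3 integrales de nuestra ecuación de la sacudida j(t) = 0. La integral de la sacudida, con a(0) = 0, da la aceleración: a(t) = 0. La integral de la aceleración es la velocidad. Usando v(0) = 5, obtenemos v(t) = 5. Tomando ∫v(t)dt y aplicando x(0) = 7, encontramos x(t) = 5·t + 7. De la ecuación de la posición x(t) = 5·t + 7, sustituimos t = 1 para obtener x = 12.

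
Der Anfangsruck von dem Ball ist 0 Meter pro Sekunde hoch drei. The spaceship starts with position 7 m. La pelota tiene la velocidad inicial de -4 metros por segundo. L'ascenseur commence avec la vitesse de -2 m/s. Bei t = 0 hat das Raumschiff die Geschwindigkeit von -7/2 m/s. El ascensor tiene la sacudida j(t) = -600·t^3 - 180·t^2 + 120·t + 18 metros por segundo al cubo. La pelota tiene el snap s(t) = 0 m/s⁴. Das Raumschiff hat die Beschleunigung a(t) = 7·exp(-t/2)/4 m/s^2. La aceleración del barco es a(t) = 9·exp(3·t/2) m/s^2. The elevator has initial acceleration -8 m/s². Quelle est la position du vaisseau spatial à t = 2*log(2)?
Nous devons intégrer notre équation de l'accélération a(t) = 7·exp(-t/2)/4 2 fois. La primitive de l'accélération est la vitesse. En utilisant v(0) = -7/2, nous obtenons v(t) = -7·exp(-t/2)/2. En intégrant la vitesse et en utilisant la condition initiale x(0) = 7, nous obtenons x(t) = 7·exp(-t/2). En utilisant x(t) = 7·exp(-t/2) et en substituant t = 2*log(2), nous trouvons x = 7/2.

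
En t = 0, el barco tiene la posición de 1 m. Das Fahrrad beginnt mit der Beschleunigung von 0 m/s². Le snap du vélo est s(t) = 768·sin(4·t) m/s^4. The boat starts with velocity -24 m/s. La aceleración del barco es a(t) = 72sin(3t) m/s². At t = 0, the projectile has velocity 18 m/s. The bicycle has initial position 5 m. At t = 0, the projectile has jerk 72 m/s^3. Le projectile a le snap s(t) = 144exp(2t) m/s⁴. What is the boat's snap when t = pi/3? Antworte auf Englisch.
To solve this, we need to take 2 derivatives of our acceleration equation a(t) = 72·sin(3·t). Taking d/dt of a(t), we find j(t) = 216·cos(3·t). The derivative of jerk gives snap: s(t) = -648·sin(3·t). We have snap s(t) = -648·sin(3·t). Substituting t = pi/3: s(pi/3) = 0.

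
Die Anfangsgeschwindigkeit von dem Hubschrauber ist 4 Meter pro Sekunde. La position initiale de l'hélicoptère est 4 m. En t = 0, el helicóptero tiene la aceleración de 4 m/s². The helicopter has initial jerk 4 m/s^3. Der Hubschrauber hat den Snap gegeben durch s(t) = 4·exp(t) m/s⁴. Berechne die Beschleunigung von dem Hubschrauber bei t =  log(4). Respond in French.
Nous devons trouver l'intégrale de notre équation du snap s(t) = 4·exp(t) 2 fois. La primitive du snap, avec j(0) = 4, donne le jerk: j(t) = 4·exp(t). En prenant ∫j(t)dt et en appliquant a(0) = 4, nous trouvons a(t) = 4·exp(t). De l'équation de l'accélération a(t) = 4·exp(t), nous substituons t = log(4) pour obtenir a = 16.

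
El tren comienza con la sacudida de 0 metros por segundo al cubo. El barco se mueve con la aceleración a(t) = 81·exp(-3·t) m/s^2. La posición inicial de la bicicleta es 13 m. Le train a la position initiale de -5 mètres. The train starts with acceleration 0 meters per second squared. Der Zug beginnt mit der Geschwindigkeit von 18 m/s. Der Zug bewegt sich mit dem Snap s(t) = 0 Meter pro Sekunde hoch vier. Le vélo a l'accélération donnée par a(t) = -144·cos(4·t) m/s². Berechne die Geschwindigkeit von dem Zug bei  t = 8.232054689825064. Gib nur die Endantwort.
Die Geschwindigkeit bei t = 8.232054689825064 ist v = 18.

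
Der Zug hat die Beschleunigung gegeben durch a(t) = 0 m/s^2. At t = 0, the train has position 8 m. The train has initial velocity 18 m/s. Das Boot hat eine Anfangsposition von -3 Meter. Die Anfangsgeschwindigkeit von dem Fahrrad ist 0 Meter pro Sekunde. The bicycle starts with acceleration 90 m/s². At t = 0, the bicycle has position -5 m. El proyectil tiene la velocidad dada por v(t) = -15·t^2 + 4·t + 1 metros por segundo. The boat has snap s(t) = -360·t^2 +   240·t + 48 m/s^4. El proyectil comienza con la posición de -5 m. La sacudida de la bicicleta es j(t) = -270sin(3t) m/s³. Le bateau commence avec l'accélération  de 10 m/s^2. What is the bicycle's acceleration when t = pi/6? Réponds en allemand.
Wir müssen die Stammfunktion unserer Gleichung für den Ruck j(t) = -270·sin(3·t) 1-mal finden. Das Integral von dem Ruck ist die Beschleunigung. Mit a(0) = 90 erhalten wir a(t) = 90·cos(3·t). Aus der Gleichung für die Beschleunigung a(t) = 90·cos(3·t), setzen wir t = pi/6 ein und erhalten a = 0.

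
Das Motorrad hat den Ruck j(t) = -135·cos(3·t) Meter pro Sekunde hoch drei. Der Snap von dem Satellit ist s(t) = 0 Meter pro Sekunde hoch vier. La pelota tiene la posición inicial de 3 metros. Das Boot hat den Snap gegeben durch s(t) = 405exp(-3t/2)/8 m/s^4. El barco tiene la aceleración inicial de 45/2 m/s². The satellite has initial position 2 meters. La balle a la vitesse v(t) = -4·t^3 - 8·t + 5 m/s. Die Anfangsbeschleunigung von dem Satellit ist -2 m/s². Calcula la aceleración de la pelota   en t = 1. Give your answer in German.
Wir müssen unsere Gleichung für die Geschwindigkeit v(t) = -4·t^3 - 8·t + 5 1-mal ableiten. Durch Ableiten von der Geschwindigkeit erhalten wir die Beschleunigung: a(t) = -12·t^2 - 8. Aus der Gleichung für die Beschleunigung a(t) = -12·t^2 - 8, setzen wir t = 1 ein und erhalten a = -20.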